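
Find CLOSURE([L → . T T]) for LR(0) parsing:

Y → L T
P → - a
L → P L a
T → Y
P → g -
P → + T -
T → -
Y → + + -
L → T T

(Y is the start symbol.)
{ [L → . P L a], [L → . T T], [P → . + T -], [P → . - a], [P → . g -], [T → . -], [T → . Y], [Y → . + + -], [Y → . L T] }

To compute CLOSURE, for each item [A → α.Bβ] where B is a non-terminal, add [B → .γ] for all productions B → γ; repeat for the newly added items until nothing changes.

Start with: [L → . T T]
  [L → . T T] has the dot before T: add [T → . Y], [T → . -]
  [T → . Y] has the dot before Y: add [Y → . L T], [Y → . + + -]
  [Y → . L T] has the dot before L: add [L → . P L a]
  [L → . P L a] has the dot before P: add [P → . - a], [P → . g -], [P → . + T -]
No further items can be added.

CLOSURE = { [L → . P L a], [L → . T T], [P → . + T -], [P → . - a], [P → . g -], [T → . -], [T → . Y], [Y → . + + -], [Y → . L T] }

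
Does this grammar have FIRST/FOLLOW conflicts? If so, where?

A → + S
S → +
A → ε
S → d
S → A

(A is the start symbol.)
No FIRST/FOLLOW conflicts.

A FIRST/FOLLOW conflict occurs when a non-terminal N has a nullable alternative N → β (β ⇒* ε) and another alternative N → α with FIRST(α) ∩ FOLLOW(N) ≠ ∅: on such a lookahead the parser cannot decide between expanding α and letting N vanish via β.

Nullable non-terminals: A, S.
FIRST sets used below: FIRST(A) = { '+', ε }

A: nullable alternative(s) A → ε; FOLLOW(A) = { $ }
  A → + S: FIRST \ {ε} = { '+' } — disjoint from FOLLOW(A)
  A → ε: FIRST \ {ε} = { } — this is the only nullable alternative, skip

S: nullable alternative(s) S → A; FOLLOW(S) = { $ }
  S → +: FIRST \ {ε} = { '+' } — disjoint from FOLLOW(S)
  S → d: FIRST \ {ε} = { 'd' } — disjoint from FOLLOW(S)
  S → A: FIRST \ {ε} = { '+' } — this is the only nullable alternative, skip

No FIRST/FOLLOW conflicts found.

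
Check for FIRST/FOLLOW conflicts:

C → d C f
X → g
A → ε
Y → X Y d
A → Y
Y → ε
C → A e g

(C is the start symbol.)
No FIRST/FOLLOW conflicts.

Nullable non-terminals: A, Y.
FIRST sets used below: FIRST(Y) = { 'g', ε }, FIRST(X) = { 'g' }

A: nullable alternative(s) A → ε, A → Y; FOLLOW(A) = { 'e' }
  A → ε: FIRST \ {ε} = { } — disjoint from FOLLOW(A)
  A → Y: FIRST \ {ε} = { 'g' } — disjoint from FOLLOW(A)

Y: nullable alternative(s) Y → ε; FOLLOW(Y) = { 'd', 'e' }
  Y → X Y d: FIRST \ {ε} = { 'g' } — disjoint from FOLLOW(Y)
  Y → ε: FIRST \ {ε} = { } — this is the only nullable alternative, skip

C, X have no nullable alternative, so no FIRST/FOLLOW check is needed there.

No FIRST/FOLLOW conflicts found.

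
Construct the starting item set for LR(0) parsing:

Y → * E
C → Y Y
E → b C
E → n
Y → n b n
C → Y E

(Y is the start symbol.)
First, augment the grammar with Y' → Y
I₀ = CLOSURE({ [Y' → . Y] }):
  [Y' → . Y] has the dot before Y: add [Y → . * E], [Y → . n b n]
No further items can be added.

I₀ = { [Y → . * E], [Y → . n b n], [Y' → . Y] }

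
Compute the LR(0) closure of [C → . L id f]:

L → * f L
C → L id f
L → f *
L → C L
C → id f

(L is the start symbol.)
{ [C → . L id f], [C → . id f], [L → . * f L], [L → . C L], [L → . f *] }

To compute CLOSURE, for each item [A → α.Bβ] where B is a non-terminal, add [B → .γ] for all productions B → γ; repeat for the newly added items until nothing changes.

Start with: [C → . L id f]
  [C → . L id f] has the dot before L: add [L → . * f L], [L → . f *], [L → . C L]
  [L → . C L] has the dot before C: add [C → . id f]
No further items can be added.

CLOSURE = { [C → . L id f], [C → . id f], [L → . * f L], [L → . C L], [L → . f *] }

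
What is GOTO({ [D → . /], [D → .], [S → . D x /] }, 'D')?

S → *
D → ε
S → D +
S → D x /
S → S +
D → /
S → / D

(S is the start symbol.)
GOTO(I, 'D') = CLOSURE({ [A → αX.β] : [A → α.Xβ] ∈ I, X = 'D' })

Items with dot before 'D', with the dot advanced:
  [S → . D x /] → [S → D . x /]
Closure adds nothing (no advanced item has the dot before a non-terminal).

GOTO = { [S → D . x /] }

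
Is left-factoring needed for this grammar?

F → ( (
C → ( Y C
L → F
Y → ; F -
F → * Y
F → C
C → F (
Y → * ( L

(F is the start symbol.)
No, left-factoring is not needed

Left-factoring is needed when two productions for the same non-terminal
share a common prefix on the right-hand side.

Productions for F:
  F → ( (
  F → * Y
  F → C
Productions for C:
  C → ( Y C
  C → F (
Productions for Y:
  Y → ; F -
  Y → * ( L

No common prefixes found.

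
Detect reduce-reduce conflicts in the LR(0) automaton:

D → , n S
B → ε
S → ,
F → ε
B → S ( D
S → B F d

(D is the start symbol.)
A reduce-reduce conflict occurs when an LR(0) state has two complete items [A → α .] and [B → β .] — both call for a reduction, and with no lookahead the parser cannot choose between them.

Augment with D' → D and build the canonical LR(0) collection (I0 = CLOSURE({[D' → . D]}), then GOTO on every symbol after a dot until no new states appear). It has 11 states:
  I0: { [D → . , n S], [D' → . D] }  — shift
  I1: { [D → , . n S] }  — shift
  I2: { [D' → D .] }  — accept
  I3: { [B → . S ( D], [B → .], [D → , n . S], [S → . ,], [S → . B F d] }  — shift, reduce
  I4: { [S → , .] }  — reduce
  I5: { [F → .], [S → B . F d] }  — reduce
  I6: { [B → S . ( D], [D → , n S .] }  — shift, reduce
  I7: { [B → S ( . D], [D → . , n S] }  — shift
  I8: { [B → S ( D .] }  — reduce
  I9: { [S → B F . d] }  — shift
  I10: { [S → B F d .] }  — reduce

No state contains more than one complete item.

Answer: No reduce-reduce conflicts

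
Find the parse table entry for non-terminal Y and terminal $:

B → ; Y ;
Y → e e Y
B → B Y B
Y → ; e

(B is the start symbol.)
Empty (error entry)

To find M[Y, $], we find productions for Y where $ is in the predict set (PREDICT(N → α) = (FIRST(α) \ {ε}) ∪ (FOLLOW(N) if α ⇒* ε)).

Y → e e Y: PREDICT = { 'e' }
Y → ; e: PREDICT = { ';' }

M[Y, $] is empty (no production applies)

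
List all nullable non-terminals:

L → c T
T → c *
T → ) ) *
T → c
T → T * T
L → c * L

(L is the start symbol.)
A non-terminal is nullable if it can derive ε (the empty string): either it has an ε-production, or it has a production whose right-hand side consists entirely of nullable non-terminals.

There are no ε-productions, so no non-terminal can derive ε.
No non-terminals are nullable.

Answer: None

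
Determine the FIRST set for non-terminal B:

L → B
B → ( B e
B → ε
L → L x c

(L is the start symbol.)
{ '(', ε }

From B → ( B e:
  - '(' is a terminal: add '(' and stop
From B → ε:
  - ε-production, so ε ∈ FIRST(B)

Collecting: FIRST(B) = { '(', ε }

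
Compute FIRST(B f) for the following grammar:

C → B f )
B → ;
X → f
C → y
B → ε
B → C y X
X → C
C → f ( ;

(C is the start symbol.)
FIRST sets of the non-terminals involved (from the grammar, by fixed-point iteration):
  FIRST(B) = { ';', 'f', 'y', ε }

To compute FIRST(B f), process the symbols left to right:
Symbol B is a non-terminal. Add FIRST(B) \ {ε} = { ';', 'f', 'y' }
B is nullable (ε ∈ FIRST(B)), continue to the next symbol.
Symbol f is a terminal. Add 'f' and stop.
FIRST(B f) = { ';', 'f', 'y' }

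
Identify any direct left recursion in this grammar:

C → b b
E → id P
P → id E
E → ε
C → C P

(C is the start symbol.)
Yes, C is left-recursive

Direct left recursion occurs when N → N α for some non-terminal N (the right-hand side begins with the left-hand side itself).

C → b b: starts with b
E → id P: starts with id
P → id E: starts with id
E → ε: starts with ε
C → C P: LEFT RECURSIVE (starts with C)

The grammar has direct left recursion on: C.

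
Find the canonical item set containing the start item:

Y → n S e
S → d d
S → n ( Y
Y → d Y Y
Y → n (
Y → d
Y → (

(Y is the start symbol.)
{ [Y → . (], [Y → . d Y Y], [Y → . d], [Y → . n (], [Y → . n S e], [Y' → . Y] }

First, augment the grammar with Y' → Y
I₀ = CLOSURE({ [Y' → . Y] }):
  [Y' → . Y] has the dot before Y: add [Y → . n S e], [Y → . d Y Y], [Y → . n (], [Y → . d], [Y → . (]
No further items can be added.

I₀ = { [Y → . (], [Y → . d Y Y], [Y → . d], [Y → . n (], [Y → . n S e], [Y' → . Y] }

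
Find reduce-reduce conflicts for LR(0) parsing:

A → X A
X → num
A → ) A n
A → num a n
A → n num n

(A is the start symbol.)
A reduce-reduce conflict occurs when an LR(0) state has two complete items [A → α .] and [B → β .] — both call for a reduction, and with no lookahead the parser cannot choose between them.

Augment with A' → A and build the canonical LR(0) collection (I0 = CLOSURE({[A' → . A]}), then GOTO on every symbol after a dot until no new states appear). It has 13 states:
  I0: { [A → . ) A n], [A → . X A], [A → . n num n], [A → . num a n], [A' → . A], [X → . num] }  — shift
  I1: { [A → ) . A n], [A → . ) A n], [A → . X A], [A → . n num n], [A → . num a n], [X → . num] }  — shift
  I2: { [A' → A .] }  — accept
  I3: { [A → . ) A n], [A → . X A], [A → . n num n], [A → . num a n], [A → X . A], [X → . num] }  — shift
  I4: { [A → n . num n] }  — shift
  I5: { [A → num . a n], [X → num .] }  — shift, reduce
  I6: { [A → num a . n] }  — shift
  I7: { [A → num a n .] }  — reduce
  I8: { [A → n num . n] }  — shift
  I9: { [A → n num n .] }  — reduce
  I10: { [A → X A .] }  — reduce
  I11: { [A → ) A . n] }  — shift
  I12: { [A → ) A n .] }  — reduce

No state contains more than one complete item.

Answer: No reduce-reduce conflicts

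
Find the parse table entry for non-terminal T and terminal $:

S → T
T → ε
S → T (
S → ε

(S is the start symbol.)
T → ε

To find M[T, $], we find productions for T where $ is in the predict set (PREDICT(N → α) = (FIRST(α) \ {ε}) ∪ (FOLLOW(N) if α ⇒* ε)).

Relevant sets:
  FOLLOW(T) = { $, '(' }

T → ε: PREDICT = { $, '(' }
  $ is in predict set, so this production goes in M[T, $]

M[T, $] = T → ε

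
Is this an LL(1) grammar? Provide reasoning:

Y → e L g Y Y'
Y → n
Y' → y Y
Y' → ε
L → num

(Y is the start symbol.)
Relevant sets:
  FOLLOW(Y') = { $, 'y' }

For Y:
  PREDICT(Y → e L g Y Y') = { 'e' }
  PREDICT(Y → n) = { 'n' }
For Y':
  PREDICT(Y' → y Y) = { 'y' }
  PREDICT(Y' → ε) = { $, 'y' }
L has a single production, so nothing to check there.

Conflict found: Predict set conflict for Y': { 'y' }
The grammar is NOT LL(1).

Answer: No. Predict set conflict for Y': { 'y' }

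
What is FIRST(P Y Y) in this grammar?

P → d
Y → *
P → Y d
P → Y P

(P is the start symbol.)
{ '*', 'd' }

FIRST sets of the non-terminals involved (from the grammar, by fixed-point iteration):
  FIRST(P) = { '*', 'd' }

To compute FIRST(P Y Y), process the symbols left to right:
Symbol P is a non-terminal. Add FIRST(P) \ {ε} = { '*', 'd' }
P is not nullable (ε ∉ FIRST(P)), so stop here.
FIRST(P Y Y) = { '*', 'd' }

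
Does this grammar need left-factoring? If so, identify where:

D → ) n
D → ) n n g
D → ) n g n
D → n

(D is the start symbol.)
Yes, D has productions with common prefix ') n'

Left-factoring is needed when two productions for the same non-terminal
share a common prefix on the right-hand side.

Productions for D:
  D → ) n
  D → ) n n g
  D → ) n g n
  D → n

Found common prefix ') n' in productions for D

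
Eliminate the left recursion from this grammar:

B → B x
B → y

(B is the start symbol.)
B → y B'
B' → x B'
B' → ε

B is directly left-recursive. The standard transformation for
  A → A α₁ | ... | A α_m | β₁ | ... | β_n
is
  A  → β₁ A' | ... | β_n A'
  A' → α₁ A' | ... | α_m A' | ε

B → y becomes B → y B'
B → B x becomes B' → x B'
Add B' → ε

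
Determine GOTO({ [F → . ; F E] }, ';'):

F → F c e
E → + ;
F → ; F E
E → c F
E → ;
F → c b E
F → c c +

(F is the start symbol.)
GOTO(I, ';') = CLOSURE({ [A → αX.β] : [A → α.Xβ] ∈ I, X = ';' })

Items with dot before ';', with the dot advanced:
  [F → . ; F E] → [F → ; . F E]
Closure of the advanced items:
  [F → ; . F E] has the dot before F: add [F → . F c e], [F → . ; F E], [F → . c b E], [F → . c c +]

GOTO = { [F → . ; F E], [F → . F c e], [F → . c b E], [F → . c c +], [F → ; . F E] }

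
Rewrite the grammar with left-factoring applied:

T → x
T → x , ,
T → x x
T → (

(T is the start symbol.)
T → x T'
T' → ε
T' → , ,
T' → x
T → (

Left-factoring transforms A → αβ₁ | αβ₂ into A → αA' and A' → β₁ | β₂
(α is the longest common prefix among the alternatives). Repeat until
no nonterminal has two alternatives with a common prefix.

Round 1: T has alternatives sharing prefix 'x'. Introduce T': T → x T'
  Add: T' → ε
  Add: T' → , ,
  Add: T' → x

No remaining common prefixes — done.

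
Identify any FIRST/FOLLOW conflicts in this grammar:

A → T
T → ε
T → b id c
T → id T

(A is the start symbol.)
No FIRST/FOLLOW conflicts.

Nullable non-terminals: A, T.
A has a nullable alternative but only one production, so nothing to check.

T: nullable alternative(s) T → ε; FOLLOW(T) = { $ }
  T → ε: FIRST \ {ε} = { } — this is the only nullable alternative, skip
  T → b id c: FIRST \ {ε} = { 'b' } — disjoint from FOLLOW(T)
  T → id T: FIRST \ {ε} = { 'id' } — disjoint from FOLLOW(T)

No FIRST/FOLLOW conflicts found.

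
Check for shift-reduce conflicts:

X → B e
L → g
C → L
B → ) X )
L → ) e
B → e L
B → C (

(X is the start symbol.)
A shift-reduce conflict occurs when an LR(0) state has both:
  - a complete (reduce) item [A → α .] (dot at the end), and
  - a shift item [B → β . c γ] (dot before a terminal).

Augment with X' → X and build the canonical LR(0) collection (I0 = CLOSURE({[X' → . X]}), then GOTO on every symbol after a dot until no new states appear). It has 16 states:
  I0: { [B → . ) X )], [B → . C (], [B → . e L], [C → . L], [L → . ) e], [L → . g], [X → . B e], [X' → . X] }  — shift
  I1: { [B → ) . X )], [B → . ) X )], [B → . C (], [B → . e L], [C → . L], [L → ) . e], [L → . ) e], [L → . g], [X → . B e] }  — shift
  I2: { [X → B . e] }  — shift
  I3: { [B → C . (] }  — shift
  I4: { [C → L .] }  — reduce
  I5: { [X' → X .] }  — accept
  I6: { [B → e . L], [L → . ) e], [L → . g] }  — shift
  I7: { [L → g .] }  — reduce
  I8: { [L → ) . e] }  — shift
  I9: { [B → e L .] }  — reduce
  I10: { [L → ) e .] }  — reduce
  I11: { [B → C ( .] }  — reduce
  I12: { [X → B e .] }  — reduce
  I13: { [B → ) X . )] }  — shift
  I14: { [B → e . L], [L → ) e .], [L → . ) e], [L → . g] }  — shift, reduce
  I15: { [B → ) X ) .] }  — reduce

I14 contains reduce item [L → ) e .] and shift items [L → . ) e], [L → . g] — shift-reduce conflict.

Answer: Yes — I14: [L → ) e .] vs [L → . ) e]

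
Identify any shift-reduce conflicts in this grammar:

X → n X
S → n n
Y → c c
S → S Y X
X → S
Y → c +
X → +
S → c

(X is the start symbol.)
Yes — I2: [X → S .] vs [Y → . c +]; I7: [S → n n .] vs [S → . c]

Augment with X' → X and build the canonical LR(0) collection (I0 = CLOSURE({[X' → . X]}), then GOTO on every symbol after a dot until no new states appear). It has 13 states:
  I0: { [S → . S Y X], [S → . c], [S → . n n], [X → . +], [X → . S], [X → . n X], [X' → . X] }  — shift
  I1: { [X → + .] }  — reduce
  I2: { [S → S . Y X], [X → S .], [Y → . c +], [Y → . c c] }  — shift, reduce
  I3: { [X' → X .] }  — accept
  I4: { [S → c .] }  — reduce
  I5: { [S → . S Y X], [S → . c], [S → . n n], [S → n . n], [X → . +], [X → . S], [X → . n X], [X → n . X] }  — shift
  I6: { [X → n X .] }  — reduce
  I7: { [S → . S Y X], [S → . c], [S → . n n], [S → n . n], [S → n n .], [X → . +], [X → . S], [X → . n X], [X → n . X] }  — shift, reduce
  I8: { [S → . S Y X], [S → . c], [S → . n n], [S → S Y . X], [X → . +], [X → . S], [X → . n X] }  — shift
  I9: { [Y → c . +], [Y → c . c] }  — shift
  I10: { [Y → c + .] }  — reduce
  I11: { [Y → c c .] }  — reduce
  I12: { [S → S Y X .] }  — reduce

I2 contains reduce item [X → S .] and shift items [Y → . c +], [Y → . c c] — shift-reduce conflict.
I7 contains reduce item [S → n n .] and shift items [S → . c], [S → . n n], [S → n . n], [X → . +], [X → . n X] — shift-reduce conflict.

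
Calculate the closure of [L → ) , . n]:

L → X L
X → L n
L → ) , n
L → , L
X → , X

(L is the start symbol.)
Start with: [L → ) , . n]
The dot precedes the terminal n, so nothing is added.

CLOSURE = { [L → ) , . n] }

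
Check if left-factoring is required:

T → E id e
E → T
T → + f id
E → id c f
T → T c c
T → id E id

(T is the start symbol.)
No, left-factoring is not needed

Left-factoring is needed when two productions for the same non-terminal
share a common prefix on the right-hand side.

Productions for T:
  T → E id e
  T → + f id
  T → T c c
  T → id E id
Productions for E:
  E → T
  E → id c f

No common prefixes found.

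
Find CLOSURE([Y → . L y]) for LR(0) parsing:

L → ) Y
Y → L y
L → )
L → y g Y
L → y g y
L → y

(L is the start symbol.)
{ [L → . ) Y], [L → . )], [L → . y g Y], [L → . y g y], [L → . y], [Y → . L y] }

Start with: [Y → . L y]
  [Y → . L y] has the dot before L: add [L → . ) Y], [L → . )], [L → . y g Y], [L → . y g y], [L → . y]
No further items can be added.

CLOSURE = { [L → . ) Y], [L → . )], [L → . y g Y], [L → . y g y], [L → . y], [Y → . L y] }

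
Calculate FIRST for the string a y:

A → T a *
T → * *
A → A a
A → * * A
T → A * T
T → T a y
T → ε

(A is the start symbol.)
{ 'a' }

To compute FIRST(a y), process the symbols left to right:
Symbol a is a terminal. Add 'a' and stop.
FIRST(a y) = { 'a' }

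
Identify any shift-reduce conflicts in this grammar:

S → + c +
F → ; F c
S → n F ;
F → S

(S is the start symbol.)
A shift-reduce conflict occurs when an LR(0) state has both:
  - a complete (reduce) item [A → α .] (dot at the end), and
  - a shift item [B → β . c γ] (dot before a terminal).

Augment with S' → S and build the canonical LR(0) collection (I0 = CLOSURE({[S' → . S]}), then GOTO on every symbol after a dot until no new states appear). It has 12 states:
  I0: { [S → . + c +], [S → . n F ;], [S' → . S] }  — shift
  I1: { [S → + . c +] }  — shift
  I2: { [S' → S .] }  — accept
  I3: { [F → . ; F c], [F → . S], [S → . + c +], [S → . n F ;], [S → n . F ;] }  — shift
  I4: { [F → . ; F c], [F → . S], [F → ; . F c], [S → . + c +], [S → . n F ;] }  — shift
  I5: { [S → n F . ;] }  — shift
  I6: { [F → S .] }  — reduce
  I7: { [S → n F ; .] }  — reduce
  I8: { [F → ; F . c] }  — shift
  I9: { [F → ; F c .] }  — reduce
  I10: { [S → + c . +] }  — shift
  I11: { [S → + c + .] }  — reduce

No state contains both a complete item and a shift item.

Answer: No shift-reduce conflicts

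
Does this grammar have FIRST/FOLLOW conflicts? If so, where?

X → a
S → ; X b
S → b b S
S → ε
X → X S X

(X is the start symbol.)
No FIRST/FOLLOW conflicts.

A FIRST/FOLLOW conflict occurs when a non-terminal N has a nullable alternative N → β (β ⇒* ε) and another alternative N → α with FIRST(α) ∩ FOLLOW(N) ≠ ∅: on such a lookahead the parser cannot decide between expanding α and letting N vanish via β.

Nullable non-terminals: S.

S: nullable alternative(s) S → ε; FOLLOW(S) = { 'a' }
  S → ; X b: FIRST \ {ε} = { ';' } — disjoint from FOLLOW(S)
  S → b b S: FIRST \ {ε} = { 'b' } — disjoint from FOLLOW(S)
  S → ε: FIRST \ {ε} = { } — this is the only nullable alternative, skip

X has no nullable alternative, so no FIRST/FOLLOW check is needed there.

No FIRST/FOLLOW conflicts found.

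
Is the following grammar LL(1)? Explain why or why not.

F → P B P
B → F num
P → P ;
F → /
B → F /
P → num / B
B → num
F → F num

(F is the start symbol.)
No. Predict set conflict for F: { 'num' }

A grammar is LL(1) if for each non-terminal N with multiple productions, the predict sets of those productions are pairwise disjoint, where PREDICT(N → α) = (FIRST(α) \ {ε}) ∪ (FOLLOW(N) if α ⇒* ε).

Relevant sets:
  FIRST(P) = { 'num' }
  FIRST(F) = { '/', 'num' }

For F:
  PREDICT(F → P B P) = { 'num' }
  PREDICT(F → '/') = { '/' }
  PREDICT(F → F num) = { '/', 'num' }
For B:
  PREDICT(B → F num) = { '/', 'num' }
  PREDICT(B → F '/') = { '/', 'num' }
  PREDICT(B → num) = { 'num' }
For P:
  PREDICT(P → P ';') = { 'num' }
  PREDICT(P → num '/' B) = { 'num' }

Conflict found: Predict set conflict for F: { 'num' }
The grammar is NOT LL(1).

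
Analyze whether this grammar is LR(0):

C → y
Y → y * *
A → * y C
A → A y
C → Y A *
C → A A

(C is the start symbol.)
A grammar is LR(0) if no state in the canonical LR(0) collection has:
  - both a shift item (dot before a terminal) and a complete item (shift-reduce conflict), or
  - two or more complete items (reduce-reduce conflict; the accept item [C' → C .] counts as a complete item here).

Augment with C' → C and build the canonical LR(0) collection (I0 = CLOSURE({[C' → . C]}), then GOTO on every symbol after a dot until no new states appear). It has 14 states:
  I0: { [A → . * y C], [A → . A y], [C → . A A], [C → . Y A *], [C → . y], [C' → . C], [Y → . y * *] }  — shift
  I1: { [A → * . y C] }  — shift
  I2: { [A → . * y C], [A → . A y], [A → A . y], [C → A . A] }  — shift
  I3: { [C' → C .] }  — accept
  I4: { [A → . * y C], [A → . A y], [C → Y . A *] }  — shift
  I5: { [C → y .], [Y → y . * *] }  — shift, reduce
  I6: { [Y → y * . *] }  — shift
  I7: { [Y → y * * .] }  — reduce
  I8: { [A → A . y], [C → Y A . *] }  — shift
  I9: { [C → Y A * .] }  — reduce
  I10: { [A → A y .] }  — reduce
  I11: { [A → A . y], [C → A A .] }  — shift, reduce
  I12: { [A → * y . C], [A → . * y C], [A → . A y], [C → . A A], [C → . Y A *], [C → . y], [Y → . y * *] }  — shift
  I13: { [A → * y C .] }  — reduce

Conflict in state I5:
  Shift-reduce conflict between [C → y .] and [Y → y . * *]
So the grammar is NOT LR(0).

Answer: No. Shift-reduce conflict between [C → y .] and [Y → y . * *]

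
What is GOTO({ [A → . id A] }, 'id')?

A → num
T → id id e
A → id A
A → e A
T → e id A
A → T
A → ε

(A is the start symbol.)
GOTO(I, 'id') = CLOSURE({ [A → αX.β] : [A → α.Xβ] ∈ I, X = 'id' })

Items with dot before 'id', with the dot advanced:
  [A → . id A] → [A → id . A]
Closure of the advanced items:
  [A → id . A] has the dot before A: add [A → . num], [A → . id A], [A → . e A], [A → . T], [A → .]
  [A → . T] has the dot before T: add [T → . id id e], [T → . e id A]

GOTO = { [A → . T], [A → . e A], [A → . id A], [A → . num], [A → .], [A → id . A], [T → . e id A], [T → . id id e] }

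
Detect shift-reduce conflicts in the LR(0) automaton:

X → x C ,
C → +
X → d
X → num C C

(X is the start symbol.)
No shift-reduce conflicts

A shift-reduce conflict occurs when an LR(0) state has both:
  - a complete (reduce) item [A → α .] (dot at the end), and
  - a shift item [B → β . c γ] (dot before a terminal).

Augment with X' → X and build the canonical LR(0) collection (I0 = CLOSURE({[X' → . X]}), then GOTO on every symbol after a dot until no new states appear). It has 10 states:
  I0: { [X → . d], [X → . num C C], [X → . x C ,], [X' → . X] }  — shift
  I1: { [X' → X .] }  — accept
  I2: { [X → d .] }  — reduce
  I3: { [C → . +], [X → num . C C] }  — shift
  I4: { [C → . +], [X → x . C ,] }  — shift
  I5: { [C → + .] }  — reduce
  I6: { [X → x C . ,] }  — shift
  I7: { [X → x C , .] }  — reduce
  I8: { [C → . +], [X → num C . C] }  — shift
  I9: { [X → num C C .] }  — reduce

No state contains both a complete item and a shift item.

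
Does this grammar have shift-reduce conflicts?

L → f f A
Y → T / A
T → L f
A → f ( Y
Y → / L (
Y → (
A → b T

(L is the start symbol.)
No shift-reduce conflicts

A shift-reduce conflict occurs when an LR(0) state has both:
  - a complete (reduce) item [A → α .] (dot at the end), and
  - a shift item [B → β . c γ] (dot before a terminal).

Augment with L' → L and build the canonical LR(0) collection (I0 = CLOSURE({[L' → . L]}), then GOTO on every symbol after a dot until no new states appear). It has 19 states:
  I0: { [L → . f f A], [L' → . L] }  — shift
  I1: { [L' → L .] }  — accept
  I2: { [L → f . f A] }  — shift
  I3: { [A → . b T], [A → . f ( Y], [L → f f . A] }  — shift
  I4: { [L → f f A .] }  — reduce
  I5: { [A → b . T], [L → . f f A], [T → . L f] }  — shift
  I6: { [A → f . ( Y] }  — shift
  I7: { [A → f ( . Y], [L → . f f A], [T → . L f], [Y → . (], [Y → . / L (], [Y → . T / A] }  — shift
  I8: { [Y → ( .] }  — reduce
  I9: { [L → . f f A], [Y → / . L (] }  — shift
  I10: { [T → L . f] }  — shift
  I11: { [Y → T . / A] }  — shift
  I12: { [A → f ( Y .] }  — reduce
  I13: { [A → . b T], [A → . f ( Y], [Y → T / . A] }  — shift
  I14: { [Y → T / A .] }  — reduce
  I15: { [T → L f .] }  — reduce
  I16: { [Y → / L . (] }  — shift
  I17: { [Y → / L ( .] }  — reduce
  I18: { [A → b T .] }  — reduce

No state contains both a complete item and a shift item.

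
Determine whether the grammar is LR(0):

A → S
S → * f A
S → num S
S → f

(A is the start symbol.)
Augment with A' → A and build the canonical LR(0) collection (I0 = CLOSURE({[A' → . A]}), then GOTO on every symbol after a dot until no new states appear). It has 9 states:
  I0: { [A → . S], [A' → . A], [S → . * f A], [S → . f], [S → . num S] }  — shift
  I1: { [S → * . f A] }  — shift
  I2: { [A' → A .] }  — accept
  I3: { [A → S .] }  — reduce
  I4: { [S → f .] }  — reduce
  I5: { [S → . * f A], [S → . f], [S → . num S], [S → num . S] }  — shift
  I6: { [S → num S .] }  — reduce
  I7: { [A → . S], [S → * f . A], [S → . * f A], [S → . f], [S → . num S] }  — shift
  I8: { [S → * f A .] }  — reduce

Every state is either a pure shift/goto state or contains exactly one complete item and nothing to shift — no conflicts. The grammar is LR(0).

Answer: Yes, the grammar is LR(0)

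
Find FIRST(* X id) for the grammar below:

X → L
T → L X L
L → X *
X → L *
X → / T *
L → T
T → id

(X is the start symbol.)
To compute FIRST(* X id), process the symbols left to right:
Symbol * is a terminal. Add '*' and stop.
FIRST(* X id) = { '*' }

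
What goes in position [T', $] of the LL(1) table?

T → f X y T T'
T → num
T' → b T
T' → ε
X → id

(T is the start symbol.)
T' → ε

To find M[T', $], we find productions for T' where $ is in the predict set (PREDICT(N → α) = (FIRST(α) \ {ε}) ∪ (FOLLOW(N) if α ⇒* ε)).

Relevant sets:
  FOLLOW(T') = { $, 'b' }

T' → b T: PREDICT = { 'b' }
T' → ε: PREDICT = { $, 'b' }
  $ is in predict set, so this production goes in M[T', $]

M[T', $] = T' → ε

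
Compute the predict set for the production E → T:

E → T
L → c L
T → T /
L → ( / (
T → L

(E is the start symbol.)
PREDICT(E → T) = (FIRST(RHS) \ {ε}) ∪ (FOLLOW(E) if ε ∈ FIRST(RHS), i.e. RHS ⇒* ε)
FIRST(T) = { '(', 'c' }
FIRST(T) = { '(', 'c' }
ε ∉ FIRST(T), so FOLLOW(E) is not added.
PREDICT(E → T) = { '(', 'c' }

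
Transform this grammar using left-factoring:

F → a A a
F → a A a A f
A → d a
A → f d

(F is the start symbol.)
Left-factoring transforms A → αβ₁ | αβ₂ into A → αA' and A' → β₁ | β₂
(α is the longest common prefix among the alternatives). Repeat until
no nonterminal has two alternatives with a common prefix.

Round 1: F has alternatives sharing prefix 'a A a'. Introduce F': F → a A a F'
  Add: F' → ε
  Add: F' → A f

No remaining common prefixes — done.

Resulting grammar:
F → a A a F'
F' → ε
F' → A f
A → d a
A → f d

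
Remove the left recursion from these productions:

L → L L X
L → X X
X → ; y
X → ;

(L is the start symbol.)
L → X X L'
L' → L X L'
L' → ε
X → ; y
X → ;

L is directly left-recursive. The standard transformation for
  A → A α₁ | ... | A α_m | β₁ | ... | β_n
is
  A  → β₁ A' | ... | β_n A'
  A' → α₁ A' | ... | α_m A' | ε

L → X X becomes L → X X L'
L → L L X becomes L' → L X L'
Add L' → ε

Productions for other non-terminals are unchanged:
  X → ; y
  X → ;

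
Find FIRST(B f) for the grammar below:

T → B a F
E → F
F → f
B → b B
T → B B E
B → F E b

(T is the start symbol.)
FIRST sets of the non-terminals involved (from the grammar, by fixed-point iteration):
  FIRST(B) = { 'b', 'f' }

To compute FIRST(B f), process the symbols left to right:
Symbol B is a non-terminal. Add FIRST(B) \ {ε} = { 'b', 'f' }
B is not nullable (ε ∉ FIRST(B)), so stop here.
FIRST(B f) = { 'b', 'f' }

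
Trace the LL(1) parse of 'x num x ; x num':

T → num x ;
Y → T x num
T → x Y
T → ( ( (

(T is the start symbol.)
LL(1) parsing maintains a stack (initially the start symbol over $) and the input. At each step: if the stack top is a terminal, match it against the current input token; if it is a non-terminal N, replace it with the RHS of M[N, lookahead] (the unique production whose predict set contains the lookahead).

Stack is shown with the top on the left.

Stack            Input              Action
------------------------------------------
T $              x num x ; x num $  output T → x Y
x Y $            x num x ; x num $  match 'x'
Y $              num x ; x num $    output Y → T x num
T x num $        num x ; x num $    output T → num x ;
num x ; x num $  num x ; x num $    match 'num'
x ; x num $      x ; x num $        match 'x'
; x num $        ; x num $          match ';'
x num $          x num $            match 'x'
num $            num $              match 'num'
$                $                  accept

The string is accepted.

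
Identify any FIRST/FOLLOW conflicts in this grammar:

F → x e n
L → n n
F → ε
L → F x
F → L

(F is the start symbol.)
Nullable non-terminals: F.
FIRST sets used below: FIRST(L) = { 'n', 'x' }

F: nullable alternative(s) F → ε; FOLLOW(F) = { $, 'x' }
  F → x e n: FIRST \ {ε} = { 'x' } — overlaps FOLLOW(F) on { 'x' }: CONFLICT
  F → ε: FIRST \ {ε} = { } — this is the only nullable alternative, skip
  F → L: FIRST \ {ε} = { 'n', 'x' } — overlaps FOLLOW(F) on { 'x' }: CONFLICT

L has no nullable alternative, so no FIRST/FOLLOW check is needed there.

So the grammar has 2 FIRST/FOLLOW conflicts (marked CONFLICT above).

Answer: Yes. F → x e n with FOLLOW(F) on { 'x' }; F → L with FOLLOW(F) on { 'x' }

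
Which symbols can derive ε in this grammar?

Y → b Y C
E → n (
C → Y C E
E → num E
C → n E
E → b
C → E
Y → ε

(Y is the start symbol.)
{ 'Y' }

ε-productions: Y → ε
So Y is immediately nullable.
No further non-terminal can be added: every production for the remaining non-terminals contains a terminal or a non-nullable non-terminal.
Nullable = { 'Y' }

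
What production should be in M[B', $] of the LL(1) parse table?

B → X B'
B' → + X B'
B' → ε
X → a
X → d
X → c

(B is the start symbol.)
B' → ε

To find M[B', $], we find productions for B' where $ is in the predict set (PREDICT(N → α) = (FIRST(α) \ {ε}) ∪ (FOLLOW(N) if α ⇒* ε)).

Relevant sets:
  FOLLOW(B') = { $ }

B' → + X B': PREDICT = { '+' }
B' → ε: PREDICT = { $ }
  $ is in predict set, so this production goes in M[B', $]

M[B', $] = B' → ε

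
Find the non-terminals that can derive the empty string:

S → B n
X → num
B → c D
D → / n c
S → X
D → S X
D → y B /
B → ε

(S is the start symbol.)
{ 'B' }

A non-terminal is nullable if it can derive ε (the empty string): either it has an ε-production, or it has a production whose right-hand side consists entirely of nullable non-terminals.

ε-productions: B → ε
So B is immediately nullable.
No further non-terminal can be added: every production for the remaining non-terminals contains a terminal or a non-nullable non-terminal.
Nullable = { 'B' }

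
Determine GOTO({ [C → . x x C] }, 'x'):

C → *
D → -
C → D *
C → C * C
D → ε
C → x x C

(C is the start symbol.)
GOTO(I, 'x') = CLOSURE({ [A → αX.β] : [A → α.Xβ] ∈ I, X = 'x' })

Items with dot before 'x', with the dot advanced:
  [C → . x x C] → [C → x . x C]
Closure adds nothing (no advanced item has the dot before a non-terminal).

GOTO = { [C → x . x C] }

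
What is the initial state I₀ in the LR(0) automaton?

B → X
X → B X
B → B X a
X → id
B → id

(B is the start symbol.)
{ [B → . B X a], [B → . X], [B → . id], [B' → . B], [X → . B X], [X → . id] }

First, augment the grammar with B' → B
I₀ = CLOSURE({ [B' → . B] }):
  [B' → . B] has the dot before B: add [B → . X], [B → . B X a], [B → . id]
  [B → . X] has the dot before X: add [X → . B X], [X → . id]
No further items can be added.

I₀ = { [B → . B X a], [B → . X], [B → . id], [B' → . B], [X → . B X], [X → . id] }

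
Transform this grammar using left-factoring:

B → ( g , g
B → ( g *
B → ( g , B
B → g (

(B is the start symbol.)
B → ( g B'
B' → , B''
B'' → g
B'' → B
B' → *
B → g (

Left-factoring transforms A → αβ₁ | αβ₂ into A → αA' and A' → β₁ | β₂
(α is the longest common prefix among the alternatives). Repeat until
no nonterminal has two alternatives with a common prefix.

Round 1: B has alternatives sharing prefix '( g'. Introduce B': B → ( g B'
  Add: B' → , g
  Add: B' → *
  Add: B' → , B

Round 2: B' has alternatives sharing prefix ','. Introduce B'': B' → , B''
  Add: B'' → g
  Add: B'' → B

No remaining common prefixes — done.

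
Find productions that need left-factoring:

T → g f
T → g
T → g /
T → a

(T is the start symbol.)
Yes, T has productions with common prefix 'g'

Left-factoring is needed when two productions for the same non-terminal
share a common prefix on the right-hand side.

Productions for T:
  T → g f
  T → g
  T → g /
  T → a

Found common prefix 'g' in productions for T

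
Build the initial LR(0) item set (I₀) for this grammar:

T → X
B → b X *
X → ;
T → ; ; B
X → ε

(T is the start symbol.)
First, augment the grammar with T' → T
I₀ = CLOSURE({ [T' → . T] }):
  [T' → . T] has the dot before T: add [T → . X], [T → . ; ; B]
  [T → . X] has the dot before X: add [X → . ;], [X → .]
No further items can be added.

I₀ = { [T → . ; ; B], [T → . X], [T' → . T], [X → . ;], [X → .] }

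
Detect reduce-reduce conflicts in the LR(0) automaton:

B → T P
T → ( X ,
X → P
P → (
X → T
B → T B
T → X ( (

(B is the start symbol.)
Augment with B' → B and build the canonical LR(0) collection (I0 = CLOSURE({[B' → . B]}), then GOTO on every symbol after a dot until no new states appear). It has 13 states:
  I0: { [B → . T B], [B → . T P], [B' → . B], [P → . (], [T → . ( X ,], [T → . X ( (], [X → . P], [X → . T] }  — shift
  I1: { [P → ( .], [P → . (], [T → ( . X ,], [T → . ( X ,], [T → . X ( (], [X → . P], [X → . T] }  — shift, reduce
  I2: { [B' → B .] }  — accept
  I3: { [X → P .] }  — reduce
  I4: { [B → . T B], [B → . T P], [B → T . B], [B → T . P], [P → . (], [T → . ( X ,], [T → . X ( (], [X → . P], [X → . T], [X → T .] }  — shift, reduce
  I5: { [T → X . ( (] }  — shift
  I6: { [T → X ( . (] }  — shift
  I7: { [T → X ( ( .] }  — reduce
  I8: { [B → T B .] }  — reduce
  I9: { [B → T P .], [X → P .] }  — 2 reduces
  I10: { [X → T .] }  — reduce
  I11: { [T → ( X . ,], [T → X . ( (] }  — shift
  I12: { [T → ( X , .] }  — reduce

I9 contains complete items [B → T P .], [X → P .] — reduce-reduce conflict.

Answer: Yes — I9: [B → T P .] vs [X → P .]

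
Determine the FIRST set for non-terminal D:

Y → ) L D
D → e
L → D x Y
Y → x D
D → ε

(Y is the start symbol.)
From D → e:
  - e is a terminal: add 'e' and stop
From D → ε:
  - ε-production, so ε ∈ FIRST(D)

Collecting: FIRST(D) = { 'e', ε }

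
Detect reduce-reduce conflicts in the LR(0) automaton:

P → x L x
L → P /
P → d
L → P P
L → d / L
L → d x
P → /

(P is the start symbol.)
A reduce-reduce conflict occurs when an LR(0) state has two complete items [A → α .] and [B → β .] — both call for a reduction, and with no lookahead the parser cannot choose between them.

Augment with P' → P and build the canonical LR(0) collection (I0 = CLOSURE({[P' → . P]}), then GOTO on every symbol after a dot until no new states appear). It has 14 states:
  I0: { [P → . /], [P → . d], [P → . x L x], [P' → . P] }  — shift
  I1: { [P → / .] }  — reduce
  I2: { [P' → P .] }  — accept
  I3: { [P → d .] }  — reduce
  I4: { [L → . P /], [L → . P P], [L → . d / L], [L → . d x], [P → . /], [P → . d], [P → . x L x], [P → x . L x] }  — shift
  I5: { [P → x L . x] }  — shift
  I6: { [L → P . /], [L → P . P], [P → . /], [P → . d], [P → . x L x] }  — shift
  I7: { [L → d . / L], [L → d . x], [P → d .] }  — shift, reduce
  I8: { [L → . P /], [L → . P P], [L → . d / L], [L → . d x], [L → d / . L], [P → . /], [P → . d], [P → . x L x] }  — shift
  I9: { [L → d x .] }  — reduce
  I10: { [L → d / L .] }  — reduce
  I11: { [L → P / .], [P → / .] }  — 2 reduces
  I12: { [L → P P .] }  — reduce
  I13: { [P → x L x .] }  — reduce

I11 contains complete items [L → P / .], [P → / .] — reduce-reduce conflict.

Answer: Yes — I11: [L → P / .] vs [P → / .]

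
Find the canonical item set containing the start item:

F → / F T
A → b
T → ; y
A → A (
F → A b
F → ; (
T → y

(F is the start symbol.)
First, augment the grammar with F' → F
I₀ = CLOSURE({ [F' → . F] }):
  [F' → . F] has the dot before F: add [F → . / F T], [F → . A b], [F → . ; (]
  [F → . A b] has the dot before A: add [A → . b], [A → . A (]
No further items can be added.

I₀ = { [A → . A (], [A → . b], [F → . / F T], [F → . ; (], [F → . A b], [F' → . F] }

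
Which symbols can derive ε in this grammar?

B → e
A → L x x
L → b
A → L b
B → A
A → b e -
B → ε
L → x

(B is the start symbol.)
{ 'B' }

A non-terminal is nullable if it can derive ε (the empty string): either it has an ε-production, or it has a production whose right-hand side consists entirely of nullable non-terminals.

ε-productions: B → ε
So B is immediately nullable.
No further non-terminal can be added: every production for the remaining non-terminals contains a terminal or a non-nullable non-terminal.
Nullable = { 'B' }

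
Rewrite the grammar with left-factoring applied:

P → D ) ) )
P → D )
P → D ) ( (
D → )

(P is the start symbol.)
Left-factoring transforms A → αβ₁ | αβ₂ into A → αA' and A' → β₁ | β₂
(α is the longest common prefix among the alternatives). Repeat until
no nonterminal has two alternatives with a common prefix.

Round 1: P has alternatives sharing prefix 'D )'. Introduce P': P → D ) P'
  Add: P' → ) )
  Add: P' → ε
  Add: P' → ( (

No remaining common prefixes — done.

Resulting grammar:
P → D ) P'
P' → ) )
P' → ε
P' → ( (
D → )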